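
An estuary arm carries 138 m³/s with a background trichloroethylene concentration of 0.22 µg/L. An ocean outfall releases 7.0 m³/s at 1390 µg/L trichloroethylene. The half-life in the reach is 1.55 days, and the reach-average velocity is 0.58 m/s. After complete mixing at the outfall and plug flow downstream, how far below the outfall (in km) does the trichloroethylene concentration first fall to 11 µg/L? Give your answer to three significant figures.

After mixing, C = (138.0·0.2200 + 7.000·1390) / 145.0 = 9760/145.0 = 67.31 µg/L.
Half-life 1.55 d → k = ln 2 / 1.55 = 0.4472 d⁻¹.
Set 67.31·exp(−k·t) = 11 → t = ln(67.31/11)/k = 350000 s = 97.22 h.
Distance = v·t = 0.58·350000 = 203000 m = 203.0 km.

203 km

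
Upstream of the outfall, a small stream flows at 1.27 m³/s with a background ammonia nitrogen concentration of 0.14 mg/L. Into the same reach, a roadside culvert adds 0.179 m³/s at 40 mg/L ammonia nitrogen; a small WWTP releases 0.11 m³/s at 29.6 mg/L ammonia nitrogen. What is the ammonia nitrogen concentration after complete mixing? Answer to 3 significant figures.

6.80 mg/L

Mass balance: C = (1.270·0.1400 + 0.1790·40.00 + 0.1100·29.60) / 1.559 = 10.59/1.559 = 6.795 mg/L.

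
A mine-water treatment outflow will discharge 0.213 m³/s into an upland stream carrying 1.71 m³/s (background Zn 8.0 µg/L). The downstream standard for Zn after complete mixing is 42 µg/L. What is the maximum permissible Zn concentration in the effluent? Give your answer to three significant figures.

315 µg/L

At the limit, (Qr·Cr + Qe·Cₑ)/(Qr + Qe) = 42:
Cₑ = (1.923·42 − 1.710·8.000) / 0.2130 = 315.0 µg/L.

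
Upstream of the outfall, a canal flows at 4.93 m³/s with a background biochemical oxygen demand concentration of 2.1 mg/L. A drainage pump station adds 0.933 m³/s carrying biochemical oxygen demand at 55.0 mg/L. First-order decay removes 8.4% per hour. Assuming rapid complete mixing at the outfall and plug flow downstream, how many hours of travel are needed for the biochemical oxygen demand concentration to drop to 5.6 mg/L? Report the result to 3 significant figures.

Flow-weighted average: C = (4.930·2.100 + 0.9330·55.00) / 5.863 = 61.67/5.863 = 10.52 mg/L.
8.4%/h lost → k = −ln(1 − 0.084) = 0.08774 h⁻¹.
10.52·exp(−k·t) = 5.6 → t = ln(10.52/5.6)/k = 25860 s = 7.184 h.

7.18 h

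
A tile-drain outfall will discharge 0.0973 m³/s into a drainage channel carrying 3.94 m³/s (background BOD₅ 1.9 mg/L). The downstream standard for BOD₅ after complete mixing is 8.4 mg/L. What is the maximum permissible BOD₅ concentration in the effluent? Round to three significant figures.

At the limit, (Qr·Cr + Qe·Cₑ)/(Qr + Qe) = 8.4:
Cₑ = (4.037·8.4 − 3.940·1.900) / 0.09730 = 271.6 mg/L.

272 mg/L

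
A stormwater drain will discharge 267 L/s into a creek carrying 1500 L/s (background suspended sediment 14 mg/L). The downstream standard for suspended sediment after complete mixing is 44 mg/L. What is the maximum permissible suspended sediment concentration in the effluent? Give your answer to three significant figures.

213 mg/L

At the limit, (Qr·Cr + Qe·Cₑ)/(Qr + Qe) = 44:
Cₑ = (1767·44 − 1500·14.00) / 267.0 = 212.5 mg/L.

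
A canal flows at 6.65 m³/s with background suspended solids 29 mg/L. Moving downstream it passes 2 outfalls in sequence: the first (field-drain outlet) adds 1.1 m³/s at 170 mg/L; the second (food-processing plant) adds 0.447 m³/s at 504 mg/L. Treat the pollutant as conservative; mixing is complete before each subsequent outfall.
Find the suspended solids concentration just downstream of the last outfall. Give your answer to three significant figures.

73.8 mg/L

After outfall 1: Q = 6.650 + 1.100 = 7.750 m³/s; C = (6.650·29.00 + 1.100·170.0)/7.750 = 49.01 mg/L.
After outfall 2: Q = 7.750 + 0.4470 = 8.197 m³/s; C = (7.750·49.01 + 0.4470·504.0)/8.197 = 73.82 mg/L.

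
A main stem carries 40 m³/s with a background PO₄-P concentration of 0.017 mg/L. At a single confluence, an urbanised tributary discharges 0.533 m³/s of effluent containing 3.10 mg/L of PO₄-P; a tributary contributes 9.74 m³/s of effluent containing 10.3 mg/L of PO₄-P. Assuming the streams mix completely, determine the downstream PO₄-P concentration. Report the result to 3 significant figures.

2.04 mg/L

Flow-weighted average: C = (40.00·0.01700 + 0.5330·3.100 + 9.740·10.30) / 50.27 = 102.7/50.27 = 2.042 mg/L.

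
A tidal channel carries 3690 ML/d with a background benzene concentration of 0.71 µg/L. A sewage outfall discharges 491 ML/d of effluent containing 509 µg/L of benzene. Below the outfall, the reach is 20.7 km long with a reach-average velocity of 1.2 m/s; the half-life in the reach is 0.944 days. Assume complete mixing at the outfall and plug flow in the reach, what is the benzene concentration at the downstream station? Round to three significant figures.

52.2 µg/L

Flow-weighted average: C = (3690·0.7100 + 491.0·509.0) / 4181 = 252500/4181 = 60.40 µg/L.
Travel time t = 20.7·1000 / 1.2 = 17250 s = 4.792 h.
Half-life 0.944 d → k = ln 2 / 0.944 = 0.7343 d⁻¹.
After decay, C = 60.40 × e^(−kt) = 60.40 × 0.8636 = 52.17 µg/L.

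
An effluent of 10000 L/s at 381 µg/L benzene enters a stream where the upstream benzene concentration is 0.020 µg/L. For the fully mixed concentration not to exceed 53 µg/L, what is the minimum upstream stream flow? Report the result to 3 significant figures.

Set C_mix = 53: (Q·0.02000 + 10000·381.0) / (Q + 10000) = 53
→ Q = 10000·(381.0 − 53)/(53 − 0.02000) = 61910 L/s.

61900 L/s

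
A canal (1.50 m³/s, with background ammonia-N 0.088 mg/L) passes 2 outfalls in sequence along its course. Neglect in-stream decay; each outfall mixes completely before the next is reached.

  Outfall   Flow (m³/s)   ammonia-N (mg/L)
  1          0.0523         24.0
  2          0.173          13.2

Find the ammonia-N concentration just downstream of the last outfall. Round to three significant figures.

2.13 mg/L

Below outfall 1: Q → 1.552 m³/s, C = (1.500·0.08800 + 0.05230·24.00)/1.552 = 0.8936 mg/L.
Below outfall 2: Q → 1.725 m³/s, C = (1.552·0.8936 + 0.1730·13.20)/1.725 = 2.128 mg/L.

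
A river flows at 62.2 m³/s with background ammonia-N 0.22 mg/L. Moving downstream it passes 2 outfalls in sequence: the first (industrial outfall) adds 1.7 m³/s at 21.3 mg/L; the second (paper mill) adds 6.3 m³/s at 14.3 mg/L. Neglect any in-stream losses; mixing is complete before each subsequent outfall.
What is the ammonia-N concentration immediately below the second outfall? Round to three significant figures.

1.99 mg/L

After outfall 1: Q = 62.20 + 1.700 = 63.90 m³/s; C = (62.20·0.2200 + 1.700·21.30)/63.90 = 0.7808 mg/L.
After outfall 2: Q = 63.90 + 6.300 = 70.20 m³/s; C = (63.90·0.7808 + 6.300·14.30)/70.20 = 1.994 mg/L.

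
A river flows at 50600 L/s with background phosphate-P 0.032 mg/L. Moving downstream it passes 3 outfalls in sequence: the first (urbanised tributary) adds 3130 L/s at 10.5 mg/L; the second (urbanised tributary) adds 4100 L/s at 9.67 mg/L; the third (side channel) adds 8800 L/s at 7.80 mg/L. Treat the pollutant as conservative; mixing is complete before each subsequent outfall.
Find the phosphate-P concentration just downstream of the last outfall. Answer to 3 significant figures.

2.14 mg/L

Below outfall 1: Q → 53730 L/s, C = (50600·0.03200 + 3130·10.50)/53730 = 0.6418 mg/L.
Below outfall 2: Q → 57830 L/s, C = (53730·0.6418 + 4100·9.670)/57830 = 1.282 mg/L.
Below outfall 3: Q → 66630 L/s, C = (57830·1.282 + 8800·7.800)/66630 = 2.143 mg/L.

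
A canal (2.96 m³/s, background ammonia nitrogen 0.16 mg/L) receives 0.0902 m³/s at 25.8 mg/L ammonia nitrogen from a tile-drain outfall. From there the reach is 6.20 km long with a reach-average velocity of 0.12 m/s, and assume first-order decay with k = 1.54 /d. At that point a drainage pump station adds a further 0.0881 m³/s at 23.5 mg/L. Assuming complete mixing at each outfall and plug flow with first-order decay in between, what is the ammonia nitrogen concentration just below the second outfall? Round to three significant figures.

After mixing, C = (2.960·0.1600 + 0.09020·25.80) / 3.050 = 2.801/3.050 = 0.9182 mg/L; combined flow 3.050 m³/s.
Travel time t = 6.20·1000 / 0.12 = 51670 s = 14.35 h.
Applying C = C₀e^(−kt): 0.9182 × 0.3982 = 0.3656 mg/L.
Second outfall: C = (3.050·0.3656 + 0.08810·23.50)/3.138 = 1.015 mg/L.

1.02 mg/L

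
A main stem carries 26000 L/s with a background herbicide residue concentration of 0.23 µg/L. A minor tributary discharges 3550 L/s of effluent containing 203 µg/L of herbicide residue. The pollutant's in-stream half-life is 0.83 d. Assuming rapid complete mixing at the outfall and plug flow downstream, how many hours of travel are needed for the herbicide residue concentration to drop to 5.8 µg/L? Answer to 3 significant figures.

41.5 h

After mixing, C = (26000·0.2300 + 3550·203.0) / 29550 = 726600/29550 = 24.59 µg/L.
Half-life 0.83 d → k = ln 2 / 0.83 = 0.8351 d⁻¹.
24.59·exp(−k·t) = 5.8 → t = ln(24.59/5.8)/k = 149400 s = 41.51 h.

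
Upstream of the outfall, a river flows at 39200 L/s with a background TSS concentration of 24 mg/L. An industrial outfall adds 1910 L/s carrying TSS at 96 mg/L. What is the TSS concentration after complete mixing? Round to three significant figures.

27.3 mg/L

Conservation of mass: C = (39200·24.00 + 1910·96.00) / 41110 = 1124000/41110 = 27.35 mg/L.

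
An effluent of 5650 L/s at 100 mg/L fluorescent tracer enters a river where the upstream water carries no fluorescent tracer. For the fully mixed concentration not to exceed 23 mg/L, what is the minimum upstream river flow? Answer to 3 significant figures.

18900 L/s

Set C_mix = 23: (Q·0 + 5650·100.0) / (Q + 5650) = 23
→ Q = 5650·(100.0 − 23)/(23 − 0) = 18920 L/s.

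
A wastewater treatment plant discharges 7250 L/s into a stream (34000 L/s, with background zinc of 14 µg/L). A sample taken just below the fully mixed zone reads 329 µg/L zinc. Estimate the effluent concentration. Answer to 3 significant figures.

Mass balance: 34000·14.00 + 7250·Cₑ = 41250·329.0
→ Cₑ = (41250·329.0 − 34000·14.00) / 7250 = 1806 µg/L.

1810 µg/L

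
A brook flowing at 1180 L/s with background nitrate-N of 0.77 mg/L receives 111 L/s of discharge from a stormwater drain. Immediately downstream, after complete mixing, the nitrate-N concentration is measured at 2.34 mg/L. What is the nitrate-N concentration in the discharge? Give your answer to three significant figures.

19.0 mg/L

Mass balance: 1180·0.7700 + 111.0·Cₑ = 1291·2.340
→ Cₑ = (1291·2.340 − 1180·0.7700) / 111.0 = 19.03 mg/L.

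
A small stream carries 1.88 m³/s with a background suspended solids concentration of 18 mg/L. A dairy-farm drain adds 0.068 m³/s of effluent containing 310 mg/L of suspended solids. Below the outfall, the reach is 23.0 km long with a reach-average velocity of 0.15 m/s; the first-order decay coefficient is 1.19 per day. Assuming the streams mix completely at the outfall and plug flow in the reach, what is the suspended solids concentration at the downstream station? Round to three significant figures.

3.41 mg/L

Flow-weighted average: C = (1.880·18.00 + 0.06800·310.0) / 1.948 = 54.92/1.948 = 28.19 mg/L.
Travel time t = 23.0·1000 / 0.15 = 153300 s = 42.59 h.
Applying C = C₀e^(−kt): 28.19 × 0.1210 = 3.412 mg/L.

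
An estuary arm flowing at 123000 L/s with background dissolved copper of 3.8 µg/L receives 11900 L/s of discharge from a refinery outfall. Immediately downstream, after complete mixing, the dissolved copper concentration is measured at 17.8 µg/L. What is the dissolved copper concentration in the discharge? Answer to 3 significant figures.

163 µg/L

Mass balance: 123000·3.800 + 11900·Cₑ = 134900·17.80
→ Cₑ = (134900·17.80 − 123000·3.800) / 11900 = 162.5 µg/L.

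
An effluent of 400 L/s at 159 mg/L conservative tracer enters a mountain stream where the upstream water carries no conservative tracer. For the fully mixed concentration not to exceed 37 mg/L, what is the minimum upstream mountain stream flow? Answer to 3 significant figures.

Set C_mix = 37: (Q·0 + 400.0·159.0) / (Q + 400.0) = 37
→ Q = 400.0·(159.0 − 37)/(37 − 0) = 1319 L/s.

1320 L/s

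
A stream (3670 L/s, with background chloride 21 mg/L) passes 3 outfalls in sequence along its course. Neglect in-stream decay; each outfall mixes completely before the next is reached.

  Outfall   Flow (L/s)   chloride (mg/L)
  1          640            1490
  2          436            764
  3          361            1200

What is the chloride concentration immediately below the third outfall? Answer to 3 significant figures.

After outfall 1: Q = 3670 + 640.0 = 4310 L/s; C = (3670·21.00 + 640.0·1490)/4310 = 239.1 mg/L.
After outfall 2: Q = 4310 + 436.0 = 4746 L/s; C = (4310·239.1 + 436.0·764.0)/4746 = 287.4 mg/L.
After outfall 3: Q = 4746 + 361.0 = 5107 L/s; C = (4746·287.4 + 361.0·1200)/5107 = 351.9 mg/L.

352 mg/L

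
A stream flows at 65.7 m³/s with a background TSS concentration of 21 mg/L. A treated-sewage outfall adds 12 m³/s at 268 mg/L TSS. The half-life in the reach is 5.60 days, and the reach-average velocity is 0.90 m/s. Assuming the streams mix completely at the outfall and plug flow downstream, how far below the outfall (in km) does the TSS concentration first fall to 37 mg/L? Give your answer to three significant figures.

295 km

Mass balance: C = (65.70·21.00 + 12.00·268.0) / 77.70 = 4596/77.70 = 59.15 mg/L.
Half-life 5.60 d → k = ln 2 / 5.60 = 0.1238 d⁻¹.
Set 59.15·exp(−k·t) = 37 → t = ln(59.15/37)/k = 327400 s = 90.96 h.
Distance = v·t = 0.90·327400 = 294700 m = 294.7 km.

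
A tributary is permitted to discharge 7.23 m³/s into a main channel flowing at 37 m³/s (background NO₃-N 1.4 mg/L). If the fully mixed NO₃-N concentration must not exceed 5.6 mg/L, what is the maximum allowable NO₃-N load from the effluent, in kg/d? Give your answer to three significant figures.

16900 kg/d

Mass balance at the limit: 37.00·1.400 + 7.230·Cₑ = 44.23·5.6 → Cₑ = 27.09 mg/L.
Load = 7.230 m³/s × 27.09 g/m³ × 86 400 s/d = 16920 kg/d.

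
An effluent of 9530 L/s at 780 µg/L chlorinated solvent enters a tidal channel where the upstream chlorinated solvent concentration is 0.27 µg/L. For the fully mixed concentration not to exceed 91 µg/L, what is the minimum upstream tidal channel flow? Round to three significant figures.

Set C_mix = 91: (Q·0.2700 + 9530·780.0) / (Q + 9530) = 91
→ Q = 9530·(780.0 − 91)/(91 − 0.2700) = 72370 L/s.

72400 L/s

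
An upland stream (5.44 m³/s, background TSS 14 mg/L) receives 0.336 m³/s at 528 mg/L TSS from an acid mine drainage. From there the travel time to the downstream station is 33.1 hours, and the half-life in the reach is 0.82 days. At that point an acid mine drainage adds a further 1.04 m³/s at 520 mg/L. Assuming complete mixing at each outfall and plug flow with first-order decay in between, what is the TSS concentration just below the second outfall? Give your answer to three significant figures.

Conservation of mass: C = (5.440·14.00 + 0.3360·528.0) / 5.776 = 253.6/5.776 = 43.90 mg/L; combined flow 5.776 m³/s.
Half-life 0.82 d → k = ln 2 / 0.82 = 0.8453 d⁻¹.
First-order decay: C = 43.90·exp(−k·t) = 43.90·0.3117 = 13.68 mg/L.
At the second outfall, C = (5.776·13.68 + 1.040·520.0) / (5.776 + 1.040) = 90.94 mg/L.

90.9 mg/L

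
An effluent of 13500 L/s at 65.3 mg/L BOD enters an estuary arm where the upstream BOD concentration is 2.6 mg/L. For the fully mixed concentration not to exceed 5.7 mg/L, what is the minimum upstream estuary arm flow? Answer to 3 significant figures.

260000 L/s

Set C_mix = 5.7: (Q·2.600 + 13500·65.30) / (Q + 13500) = 5.7
→ Q = 13500·(65.30 − 5.7)/(5.7 − 2.600) = 259500 L/s.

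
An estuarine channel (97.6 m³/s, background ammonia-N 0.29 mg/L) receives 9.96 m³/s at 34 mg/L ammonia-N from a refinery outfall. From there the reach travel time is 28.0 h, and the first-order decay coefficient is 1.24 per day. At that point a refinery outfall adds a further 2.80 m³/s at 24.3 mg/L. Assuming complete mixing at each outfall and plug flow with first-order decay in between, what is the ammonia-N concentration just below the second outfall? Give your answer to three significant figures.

1.40 mg/L

After mixing, C = (97.60·0.2900 + 9.960·34.00) / 107.6 = 366.9/107.6 = 3.412 mg/L; combined flow 107.6 m³/s.
After decay, C = 3.412 × e^(−kt) = 3.412 × 0.2354 = 0.8029 mg/L.
At the second outfall, C = (107.6·0.8029 + 2.800·24.30) / (107.6 + 2.800) = 1.399 mg/L.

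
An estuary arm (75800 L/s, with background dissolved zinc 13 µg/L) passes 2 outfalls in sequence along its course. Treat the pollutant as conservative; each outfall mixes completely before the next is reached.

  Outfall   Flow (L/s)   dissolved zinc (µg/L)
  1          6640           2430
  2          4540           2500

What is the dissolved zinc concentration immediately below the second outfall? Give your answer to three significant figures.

After outfall 1: Q = 75800 + 6640 = 82440 L/s; C = (75800·13.00 + 6640·2430)/82440 = 207.7 µg/L.
After outfall 2: Q = 82440 + 4540 = 86980 L/s; C = (82440·207.7 + 4540·2500)/86980 = 327.3 µg/L.

327 µg/L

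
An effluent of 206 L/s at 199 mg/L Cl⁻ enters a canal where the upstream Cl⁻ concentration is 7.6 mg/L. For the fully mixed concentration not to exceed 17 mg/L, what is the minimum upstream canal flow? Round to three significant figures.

3990 L/s

Set C_mix = 17: (Q·7.600 + 206.0·199.0) / (Q + 206.0) = 17
→ Q = 206.0·(199.0 − 17)/(17 − 7.600) = 3989 L/s.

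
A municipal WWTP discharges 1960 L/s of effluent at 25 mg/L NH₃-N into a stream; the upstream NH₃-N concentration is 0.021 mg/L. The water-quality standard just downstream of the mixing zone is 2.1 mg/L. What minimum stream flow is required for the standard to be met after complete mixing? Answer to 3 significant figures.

21600 L/s

Set C_mix = 2.1: (Q·0.02100 + 1960·25.00) / (Q + 1960) = 2.1
→ Q = 1960·(25.00 − 2.1)/(2.1 − 0.02100) = 21590 L/s.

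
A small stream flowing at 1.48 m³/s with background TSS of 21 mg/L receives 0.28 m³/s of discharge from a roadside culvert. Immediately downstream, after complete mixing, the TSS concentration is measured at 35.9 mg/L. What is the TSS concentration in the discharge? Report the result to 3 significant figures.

Mass balance: 1.480·21.00 + 0.2800·Cₑ = 1.760·35.90
→ Cₑ = (1.760·35.90 − 1.480·21.00) / 0.2800 = 114.7 mg/L.

115 mg/L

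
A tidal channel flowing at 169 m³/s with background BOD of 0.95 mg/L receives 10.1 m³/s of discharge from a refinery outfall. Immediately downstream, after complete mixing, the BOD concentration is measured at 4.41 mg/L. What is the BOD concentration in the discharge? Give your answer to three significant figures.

Mass balance: 169.0·0.9500 + 10.10·Cₑ = 179.1·4.410
→ Cₑ = (179.1·4.410 − 169.0·0.9500) / 10.10 = 62.31 mg/L.

62.3 mg/L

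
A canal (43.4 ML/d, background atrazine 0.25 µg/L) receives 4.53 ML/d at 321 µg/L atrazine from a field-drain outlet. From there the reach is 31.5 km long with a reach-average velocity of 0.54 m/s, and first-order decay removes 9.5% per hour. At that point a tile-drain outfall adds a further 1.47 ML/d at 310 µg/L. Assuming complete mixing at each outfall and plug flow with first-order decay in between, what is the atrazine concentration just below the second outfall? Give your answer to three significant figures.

15.1 µg/L

After mixing, C = (43.40·0.2500 + 4.530·321.0) / 47.93 = 1465/47.93 = 30.56 µg/L; combined flow 47.93 ML/d.
Travel time t = 31.5·1000 / 0.54 = 58330 s = 16.20 h.
9.5%/h lost → k = −ln(1 − 0.095) = 0.09982 h⁻¹.
First-order decay: C = 30.56·exp(−k·t) = 30.56·0.1984 = 6.064 µg/L.
At the second outfall, C = (47.93·6.064 + 1.470·310.0) / (47.93 + 1.470) = 15.11 µg/L.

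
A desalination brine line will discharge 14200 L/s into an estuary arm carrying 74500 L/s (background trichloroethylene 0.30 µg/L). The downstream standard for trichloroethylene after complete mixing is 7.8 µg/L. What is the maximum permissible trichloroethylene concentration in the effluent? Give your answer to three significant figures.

At the limit, (Qr·Cr + Qe·Cₑ)/(Qr + Qe) = 7.8:
Cₑ = (88700·7.8 − 74500·0.3000) / 14200 = 47.15 µg/L.

47.1 µg/L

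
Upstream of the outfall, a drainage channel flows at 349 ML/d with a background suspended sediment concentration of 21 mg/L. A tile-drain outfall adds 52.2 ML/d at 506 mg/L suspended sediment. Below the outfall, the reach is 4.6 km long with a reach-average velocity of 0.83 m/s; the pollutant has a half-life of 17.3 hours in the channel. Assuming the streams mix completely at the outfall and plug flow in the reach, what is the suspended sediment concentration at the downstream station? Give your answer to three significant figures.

79.1 mg/L

Conservation of mass: C = (349.0·21.00 + 52.20·506.0) / 401.2 = 33740/401.2 = 84.10 mg/L.
Travel time t = 4.6·1000 / 0.83 = 5542 s = 1.539 h.
Half-life 17.3 h → k = ln 2 / 17.3 = 0.04007 h⁻¹ = 0.9616 d⁻¹.
After decay, C = 84.10 × e^(−kt) = 84.10 × 0.9402 = 79.07 mg/L.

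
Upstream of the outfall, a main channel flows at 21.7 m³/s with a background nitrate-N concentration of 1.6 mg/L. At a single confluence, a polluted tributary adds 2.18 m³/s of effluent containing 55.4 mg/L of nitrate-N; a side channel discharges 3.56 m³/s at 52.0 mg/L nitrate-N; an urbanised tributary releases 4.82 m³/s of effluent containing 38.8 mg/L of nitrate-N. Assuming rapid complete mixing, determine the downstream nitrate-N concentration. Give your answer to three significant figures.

Mixed concentration C = ΣQC/ΣQ = (21.70·1.600 + 2.180·55.40 + 3.560·52.00 + 4.820·38.80) / 32.26 = 527.6/32.26 = 16.36 mg/L.

16.4 mg/L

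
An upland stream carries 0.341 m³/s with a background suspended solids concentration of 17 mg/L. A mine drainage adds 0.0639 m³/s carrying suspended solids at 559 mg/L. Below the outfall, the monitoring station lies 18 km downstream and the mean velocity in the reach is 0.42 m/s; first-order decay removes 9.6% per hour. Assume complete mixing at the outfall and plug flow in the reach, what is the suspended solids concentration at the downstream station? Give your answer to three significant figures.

30.8 mg/L

Conservation of mass: C = (0.3410·17.00 + 0.06390·559.0) / 0.4049 = 41.52/0.4049 = 102.5 mg/L.
Travel time t = 18·1000 / 0.42 = 42860 s = 11.90 h.
9.6%/h lost → k = −ln(1 − 0.096) = 0.1009 h⁻¹.
Decay over the reach: 102.5·exp(−kt) = 102.5·0.3007 = 30.84 mg/L.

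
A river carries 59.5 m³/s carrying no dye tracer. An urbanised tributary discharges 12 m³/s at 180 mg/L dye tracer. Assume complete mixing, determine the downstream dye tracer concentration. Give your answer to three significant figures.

30.2 mg/L

Conservation of mass: C = (59.50·0 + 12.00·180.0) / 71.50 = 2160/71.50 = 30.21 mg/L.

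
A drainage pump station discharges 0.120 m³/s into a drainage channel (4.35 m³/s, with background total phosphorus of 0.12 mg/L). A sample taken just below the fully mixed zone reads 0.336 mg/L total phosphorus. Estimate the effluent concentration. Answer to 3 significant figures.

8.17 mg/L

Mass balance: 4.350·0.1200 + 0.1200·Cₑ = 4.470·0.3360
→ Cₑ = (4.470·0.3360 − 4.350·0.1200) / 0.1200 = 8.166 mg/L.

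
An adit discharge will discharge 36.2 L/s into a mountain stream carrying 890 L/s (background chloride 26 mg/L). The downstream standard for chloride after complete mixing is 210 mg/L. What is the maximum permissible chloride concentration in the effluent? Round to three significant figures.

4730 mg/L

At the limit, (Qr·Cr + Qe·Cₑ)/(Qr + Qe) = 210:
Cₑ = (926.2·210 − 890.0·26.00) / 36.20 = 4734 mg/L.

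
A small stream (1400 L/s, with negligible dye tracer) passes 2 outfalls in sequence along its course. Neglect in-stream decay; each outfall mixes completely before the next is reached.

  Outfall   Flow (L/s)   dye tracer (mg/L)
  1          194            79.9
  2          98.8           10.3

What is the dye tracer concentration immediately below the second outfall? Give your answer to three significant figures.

After outfall 1: Q = 1400 + 194.0 = 1594 L/s; C = (1400·0 + 194.0·79.90)/1594 = 9.724 mg/L.
After outfall 2: Q = 1594 + 98.80 = 1693 L/s; C = (1594·9.724 + 98.80·10.30)/1693 = 9.758 mg/L.

9.76 mg/L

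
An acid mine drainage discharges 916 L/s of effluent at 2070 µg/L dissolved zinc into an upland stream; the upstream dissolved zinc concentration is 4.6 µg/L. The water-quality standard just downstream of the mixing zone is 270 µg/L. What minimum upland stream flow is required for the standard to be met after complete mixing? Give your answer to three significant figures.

Set C_mix = 270: (Q·4.600 + 916.0·2070) / (Q + 916.0) = 270
→ Q = 916.0·(2070 − 270)/(270 − 4.600) = 6213 L/s.

6210 L/s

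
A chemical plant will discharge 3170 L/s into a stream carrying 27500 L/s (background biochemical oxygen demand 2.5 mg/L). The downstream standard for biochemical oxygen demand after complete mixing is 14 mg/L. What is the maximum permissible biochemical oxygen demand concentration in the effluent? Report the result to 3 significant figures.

At the limit, (Qr·Cr + Qe·Cₑ)/(Qr + Qe) = 14:
Cₑ = (30670·14 − 27500·2.500) / 3170 = 113.8 mg/L.

114 mg/L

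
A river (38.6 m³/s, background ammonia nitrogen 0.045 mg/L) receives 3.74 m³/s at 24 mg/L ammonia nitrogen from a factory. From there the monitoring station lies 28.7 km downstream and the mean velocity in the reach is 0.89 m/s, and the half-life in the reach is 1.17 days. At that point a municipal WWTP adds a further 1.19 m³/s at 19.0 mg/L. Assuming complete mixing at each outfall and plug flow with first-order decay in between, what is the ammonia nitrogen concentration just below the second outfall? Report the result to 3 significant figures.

2.20 mg/L

Flow-weighted average: C = (38.60·0.04500 + 3.740·24.00) / 42.34 = 91.50/42.34 = 2.161 mg/L; combined flow 42.34 m³/s.
Travel time t = 28.7·1000 / 0.89 = 32250 s = 8.958 h.
Half-life 1.17 d → k = ln 2 / 1.17 = 0.5924 d⁻¹.
Applying C = C₀e^(−kt): 2.161 × 0.8016 = 1.732 mg/L.
Second outfall: C = (42.34·1.732 + 1.190·19.00)/43.53 = 2.204 mg/L.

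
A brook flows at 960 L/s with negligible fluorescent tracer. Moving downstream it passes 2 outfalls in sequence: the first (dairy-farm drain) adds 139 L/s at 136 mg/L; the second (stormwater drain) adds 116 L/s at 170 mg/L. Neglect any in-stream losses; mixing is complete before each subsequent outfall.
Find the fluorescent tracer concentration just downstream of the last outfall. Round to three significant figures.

31.8 mg/L

Outfall 1: combined Q = 1099 L/s; C = (960.0·0 + 139.0·136.0)/1099 = 17.20 mg/L.
Outfall 2: combined Q = 1215 L/s; C = (1099·17.20 + 116.0·170.0)/1215 = 31.79 mg/L.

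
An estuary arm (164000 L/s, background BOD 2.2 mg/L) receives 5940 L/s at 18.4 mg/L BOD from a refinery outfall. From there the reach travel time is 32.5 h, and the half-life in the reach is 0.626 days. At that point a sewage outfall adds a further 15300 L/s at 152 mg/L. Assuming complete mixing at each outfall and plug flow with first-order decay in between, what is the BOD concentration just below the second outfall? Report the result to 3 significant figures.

Mass balance: C = (164000·2.200 + 5940·18.40) / 169900 = 470100/169900 = 2.766 mg/L; combined flow 169900 L/s.
Half-life 0.626 d → k = ln 2 / 0.626 = 1.107 d⁻¹.
After decay, C = 2.766 × e^(−kt) = 2.766 × 0.2233 = 0.6176 mg/L.
At the second outfall, C = (169900·0.6176 + 15300·152.0) / (169900 + 15300) = 13.12 mg/L.

13.1 mg/L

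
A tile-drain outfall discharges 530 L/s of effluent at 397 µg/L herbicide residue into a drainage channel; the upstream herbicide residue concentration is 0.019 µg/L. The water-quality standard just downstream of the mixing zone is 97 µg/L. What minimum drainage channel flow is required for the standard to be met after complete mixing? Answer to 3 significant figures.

Set C_mix = 97: (Q·0.01900 + 530.0·397.0) / (Q + 530.0) = 97
→ Q = 530.0·(397.0 − 97)/(97 − 0.01900) = 1639 L/s.

1640 L/s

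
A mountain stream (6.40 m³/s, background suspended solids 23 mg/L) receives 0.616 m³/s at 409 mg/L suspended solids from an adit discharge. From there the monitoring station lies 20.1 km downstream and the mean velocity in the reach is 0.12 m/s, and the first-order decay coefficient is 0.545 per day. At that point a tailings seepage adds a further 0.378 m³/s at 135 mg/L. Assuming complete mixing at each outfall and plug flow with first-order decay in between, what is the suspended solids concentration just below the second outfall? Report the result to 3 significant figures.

25.7 mg/L

Mixed concentration C = ΣQC/ΣQ = (6.400·23.00 + 0.6160·409.0) / 7.016 = 399.1/7.016 = 56.89 mg/L; combined flow 7.016 m³/s.
Travel time t = 20.1·1000 / 0.12 = 167500 s = 46.53 h.
Applying C = C₀e^(−kt): 56.89 × 0.3476 = 19.78 mg/L.
At the second outfall, C = (7.016·19.78 + 0.3780·135.0) / (7.016 + 0.3780) = 25.67 mg/L.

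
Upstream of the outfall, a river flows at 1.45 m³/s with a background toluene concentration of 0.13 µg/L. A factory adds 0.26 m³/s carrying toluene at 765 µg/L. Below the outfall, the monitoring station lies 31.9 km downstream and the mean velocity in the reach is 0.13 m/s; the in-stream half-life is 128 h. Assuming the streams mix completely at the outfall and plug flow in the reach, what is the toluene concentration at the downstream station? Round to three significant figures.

Mixed concentration C = ΣQC/ΣQ = (1.450·0.1300 + 0.2600·765.0) / 1.710 = 199.1/1.710 = 116.4 µg/L.
Travel time t = 31.9·1000 / 0.13 = 245400 s = 68.16 h.
Half-life 128 h → k = ln 2 / 128 = 0.005415 h⁻¹ = 0.1300 d⁻¹.
Decay over the reach: 116.4·exp(−kt) = 116.4·0.6913 = 80.49 µg/L.

80.5 µg/L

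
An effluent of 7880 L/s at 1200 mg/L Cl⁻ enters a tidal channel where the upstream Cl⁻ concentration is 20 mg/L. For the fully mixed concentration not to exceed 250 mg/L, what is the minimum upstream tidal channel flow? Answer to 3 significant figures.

Set C_mix = 250: (Q·20.00 + 7880·1200) / (Q + 7880) = 250
→ Q = 7880·(1200 − 250)/(250 − 20.00) = 32550 L/s.

32500 L/s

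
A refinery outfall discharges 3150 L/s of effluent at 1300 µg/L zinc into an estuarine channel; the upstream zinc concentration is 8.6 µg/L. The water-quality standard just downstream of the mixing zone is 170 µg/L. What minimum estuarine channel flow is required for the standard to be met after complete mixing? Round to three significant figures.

22100 L/s

Set C_mix = 170: (Q·8.600 + 3150·1300) / (Q + 3150) = 170
→ Q = 3150·(1300 − 170)/(170 − 8.600) = 22050 L/s.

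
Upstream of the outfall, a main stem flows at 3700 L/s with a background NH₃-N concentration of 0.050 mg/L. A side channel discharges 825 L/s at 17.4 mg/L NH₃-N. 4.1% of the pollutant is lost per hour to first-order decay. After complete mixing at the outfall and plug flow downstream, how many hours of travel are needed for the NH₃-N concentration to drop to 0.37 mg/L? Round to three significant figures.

51.6 h

Flow-weighted average: C = (3700·0.05000 + 825.0·17.40) / 4525 = 14540/4525 = 3.213 mg/L.
4.1%/h lost → k = −ln(1 − 0.041) = 0.04186 h⁻¹.
3.213·exp(−k·t) = 0.37 → t = ln(3.213/0.37)/k = 185900 s = 51.63 h.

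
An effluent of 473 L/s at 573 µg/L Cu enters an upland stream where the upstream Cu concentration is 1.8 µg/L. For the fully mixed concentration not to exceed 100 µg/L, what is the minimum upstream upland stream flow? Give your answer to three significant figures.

2280 L/s

Set C_mix = 100: (Q·1.800 + 473.0·573.0) / (Q + 473.0) = 100
→ Q = 473.0·(573.0 − 100)/(100 − 1.800) = 2278 L/s.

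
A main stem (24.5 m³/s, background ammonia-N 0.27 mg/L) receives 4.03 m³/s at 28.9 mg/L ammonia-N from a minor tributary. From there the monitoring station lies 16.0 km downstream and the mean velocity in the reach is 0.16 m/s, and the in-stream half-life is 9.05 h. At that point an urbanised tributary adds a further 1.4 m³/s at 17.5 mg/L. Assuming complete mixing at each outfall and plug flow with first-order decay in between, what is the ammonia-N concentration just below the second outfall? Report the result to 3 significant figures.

Conservation of mass: C = (24.50·0.2700 + 4.030·28.90) / 28.53 = 123.1/28.53 = 4.314 mg/L; combined flow 28.53 m³/s.
Travel time t = 16.0·1000 / 0.16 = 100000 s = 27.78 h.
Half-life 9.05 h → k = ln 2 / 9.05 = 0.07659 h⁻¹ = 1.838 d⁻¹.
Applying C = C₀e^(−kt): 4.314 × 0.1191 = 0.5140 mg/L.
At the second outfall, C = (28.53·0.5140 + 1.400·17.50) / (28.53 + 1.400) = 1.308 mg/L.

1.31 mg/L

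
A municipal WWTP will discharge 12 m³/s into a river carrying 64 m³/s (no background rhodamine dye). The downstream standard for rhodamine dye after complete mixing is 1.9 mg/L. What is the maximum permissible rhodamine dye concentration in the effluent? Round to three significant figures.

At the limit, (Qr·Cr + Qe·Cₑ)/(Qr + Qe) = 1.9:
Cₑ = (76.00·1.9 − 64.00·0) / 12.00 = 12.03 mg/L.

12.0 mg/L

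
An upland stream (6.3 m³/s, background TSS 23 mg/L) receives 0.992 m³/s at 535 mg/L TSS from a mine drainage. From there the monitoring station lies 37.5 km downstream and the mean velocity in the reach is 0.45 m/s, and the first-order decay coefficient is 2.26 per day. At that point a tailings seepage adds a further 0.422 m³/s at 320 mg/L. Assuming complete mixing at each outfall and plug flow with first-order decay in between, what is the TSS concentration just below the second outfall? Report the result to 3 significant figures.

27.4 mg/L

After mixing, C = (6.300·23.00 + 0.9920·535.0) / 7.292 = 675.6/7.292 = 92.65 mg/L; combined flow 7.292 m³/s.
Travel time t = 37.5·1000 / 0.45 = 83330 s = 23.15 h.
After decay, C = 92.65 × e^(−kt) = 92.65 × 0.1131 = 10.48 mg/L.
Second outfall: C = (7.292·10.48 + 0.4220·320.0)/7.714 = 27.41 mg/L.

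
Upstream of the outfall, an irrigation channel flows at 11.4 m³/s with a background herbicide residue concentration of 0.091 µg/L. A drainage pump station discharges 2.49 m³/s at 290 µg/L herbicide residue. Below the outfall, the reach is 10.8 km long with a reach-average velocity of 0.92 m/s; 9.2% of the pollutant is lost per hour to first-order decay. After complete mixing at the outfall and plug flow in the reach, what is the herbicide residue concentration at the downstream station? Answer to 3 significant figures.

38.0 µg/L

Conservation of mass: C = (11.40·0.09100 + 2.490·290.0) / 13.89 = 723.1/13.89 = 52.06 µg/L.
Travel time t = 10.8·1000 / 0.92 = 11740 s = 3.261 h.
9.2%/h lost → k = −ln(1 − 0.092) = 0.09651 h⁻¹.
After decay, C = 52.06 × e^(−kt) = 52.06 × 0.7300 = 38.01 µg/L.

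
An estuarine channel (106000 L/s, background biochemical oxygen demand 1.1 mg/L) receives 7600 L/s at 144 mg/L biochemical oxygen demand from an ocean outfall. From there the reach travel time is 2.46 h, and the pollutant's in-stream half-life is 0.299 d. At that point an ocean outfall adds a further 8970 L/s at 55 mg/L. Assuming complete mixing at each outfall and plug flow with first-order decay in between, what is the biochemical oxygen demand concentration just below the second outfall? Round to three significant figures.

11.8 mg/L

Conservation of mass: C = (106000·1.100 + 7600·144.0) / 113600 = 1211000/113600 = 10.66 mg/L; combined flow 113600 L/s.
Half-life 0.299 d → k = ln 2 / 0.299 = 2.318 d⁻¹.
After decay, C = 10.66 × e^(−kt) = 10.66 × 0.7885 = 8.406 mg/L.
At the second outfall, C = (113600·8.406 + 8970·55.00) / (113600 + 8970) = 11.82 mg/L.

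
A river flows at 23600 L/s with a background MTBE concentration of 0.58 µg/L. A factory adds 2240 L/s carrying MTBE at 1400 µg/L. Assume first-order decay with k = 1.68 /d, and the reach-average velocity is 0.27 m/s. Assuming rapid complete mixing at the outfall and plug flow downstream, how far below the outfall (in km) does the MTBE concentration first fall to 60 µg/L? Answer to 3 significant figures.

Mass balance: C = (23600·0.5800 + 2240·1400) / 25840 = 3150000/25840 = 121.9 µg/L.
Set 121.9·exp(−k·t) = 60 → t = ln(121.9/60)/k = 36450 s = 10.13 h.
Distance = v·t = 0.27·36450 = 9842 m = 9.842 km.

9.84 km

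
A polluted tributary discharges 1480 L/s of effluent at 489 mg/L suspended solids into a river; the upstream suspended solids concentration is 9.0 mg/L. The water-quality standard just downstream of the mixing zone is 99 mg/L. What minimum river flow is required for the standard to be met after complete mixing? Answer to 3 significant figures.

Set C_mix = 99: (Q·9.000 + 1480·489.0) / (Q + 1480) = 99
→ Q = 1480·(489.0 − 99)/(99 − 9.000) = 6413 L/s.

6410 L/s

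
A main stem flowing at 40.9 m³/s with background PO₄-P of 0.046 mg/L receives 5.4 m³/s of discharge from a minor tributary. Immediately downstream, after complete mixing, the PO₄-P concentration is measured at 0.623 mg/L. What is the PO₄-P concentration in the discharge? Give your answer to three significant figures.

4.99 mg/L

Mass balance: 40.90·0.04600 + 5.400·Cₑ = 46.30·0.6230
→ Cₑ = (46.30·0.6230 − 40.90·0.04600) / 5.400 = 4.993 mg/L.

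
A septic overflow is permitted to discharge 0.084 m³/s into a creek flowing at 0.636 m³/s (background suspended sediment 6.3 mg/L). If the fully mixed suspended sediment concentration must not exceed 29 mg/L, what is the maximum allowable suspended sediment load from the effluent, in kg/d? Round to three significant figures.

1460 kg/d

Mass balance at the limit: 0.6360·6.300 + 0.08400·Cₑ = 0.7200·29 → Cₑ = 200.9 mg/L.
Load = 0.08400 m³/s × 200.9 g/m³ × 86 400 s/d = 1458 kg/d.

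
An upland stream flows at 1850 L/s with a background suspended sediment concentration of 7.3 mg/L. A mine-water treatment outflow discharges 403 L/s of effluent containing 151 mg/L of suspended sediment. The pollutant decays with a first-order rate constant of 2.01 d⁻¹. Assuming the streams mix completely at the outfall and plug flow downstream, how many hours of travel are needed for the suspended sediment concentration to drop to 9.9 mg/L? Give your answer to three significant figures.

After mixing, C = (1850·7.300 + 403.0·151.0) / 2253 = 74360/2253 = 33.00 mg/L.
33.00·exp(−k·t) = 9.9 → t = ln(33.00/9.9)/k = 51760 s = 14.38 h.

14.4 h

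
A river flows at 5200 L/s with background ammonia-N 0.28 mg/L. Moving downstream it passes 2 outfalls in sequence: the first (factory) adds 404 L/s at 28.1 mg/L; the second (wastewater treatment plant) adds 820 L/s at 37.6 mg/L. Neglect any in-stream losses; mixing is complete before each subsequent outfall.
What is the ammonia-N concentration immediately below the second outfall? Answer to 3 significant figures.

6.79 mg/L

Outfall 1: combined Q = 5604 L/s; C = (5200·0.2800 + 404.0·28.10)/5604 = 2.286 mg/L.
Outfall 2: combined Q = 6424 L/s; C = (5604·2.286 + 820.0·37.60)/6424 = 6.793 mg/L.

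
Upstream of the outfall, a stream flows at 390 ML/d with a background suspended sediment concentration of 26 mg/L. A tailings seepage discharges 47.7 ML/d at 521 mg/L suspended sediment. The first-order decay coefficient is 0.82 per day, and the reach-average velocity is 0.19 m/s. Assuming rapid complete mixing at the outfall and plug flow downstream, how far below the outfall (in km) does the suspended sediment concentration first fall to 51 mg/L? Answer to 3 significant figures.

Flow-weighted average: C = (390.0·26.00 + 47.70·521.0) / 437.7 = 34990/437.7 = 79.94 mg/L.
Set 79.94·exp(−k·t) = 51 → t = ln(79.94/51)/k = 47360 s = 13.16 h.
Distance = v·t = 0.19·47360 = 8999 m = 8.999 km.

9.00 km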